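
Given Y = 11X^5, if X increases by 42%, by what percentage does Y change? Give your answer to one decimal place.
477.4%

For Y = 11X^5:
If X → X(1 + 0.42)
Then Y → Y · (1 + 0.42)^5
     ≈ Y · 5.7735

Percentage change = ((1 + 0.42)^5 − 1) × 100% ≈ 477.4%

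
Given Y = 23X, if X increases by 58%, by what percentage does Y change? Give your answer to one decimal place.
58.0%

For Y = 23X:
If X → X(1 + 0.58)
Then Y → Y · (1 + 0.58)^1
     = Y · 1.5800

Percentage change = ((1 + 0.58)^1 − 1) × 100% = 58.0%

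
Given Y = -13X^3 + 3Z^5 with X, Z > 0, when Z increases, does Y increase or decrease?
Y increases

Taking the partial derivative:
∂Y/∂Z = 15Z^4

∂Y/∂Z = 15Z^4 > 0 (assuming positive values)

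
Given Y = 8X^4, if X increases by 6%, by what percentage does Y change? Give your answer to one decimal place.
26.2%

For Y = 8X^4:
If X → X(1 + 0.06)
Then Y → Y · (1 + 0.06)^4
     ≈ Y · 1.2625

Percentage change = ((1 + 0.06)^4 − 1) × 100% ≈ 26.2%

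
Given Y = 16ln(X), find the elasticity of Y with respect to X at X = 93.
Elasticity = 1/ln(93) ≈ 0.2206

Elasticity = (dY/dX) · (X/Y)

dY/dX = 16/X
At X = 93: dY/dX = 16/93, Y = 16·ln(93)

Elasticity = (16/93) · (93 / (16·ln(93))) = 1/ln(93) ≈ 0.2206

Interpretation: for a small percentage change in X, the percentage change in Y is approximately 0.22 times as large.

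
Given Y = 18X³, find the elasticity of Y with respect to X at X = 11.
Elasticity = 3

Elasticity = (dY/dX) · (X/Y)

dY/dX = 54·X²
At X = 11: dY/dX = 6534, Y = 23958

Elasticity = 6534 · (11 / 23958) = 3

Interpretation: for a small percentage change in X, the percentage change in Y is approximately 3.00 times as large.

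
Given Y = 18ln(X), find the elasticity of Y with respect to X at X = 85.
Elasticity = 1/ln(85) ≈ 0.2251

Elasticity = (dY/dX) · (X/Y)

dY/dX = 18/X
At X = 85: dY/dX = 18/85, Y = 18·ln(85)

Elasticity = (18/85) · (85 / (18·ln(85))) = 1/ln(85) ≈ 0.2251

Interpretation: for a small percentage change in X, the percentage change in Y is approximately 0.23 times as large.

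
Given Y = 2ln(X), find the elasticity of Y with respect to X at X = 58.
Elasticity = 1/ln(58) ≈ 0.2463

Elasticity = (dY/dX) · (X/Y)

dY/dX = 2/X
At X = 58: dY/dX = 1/29, Y = 2·ln(58)

Elasticity = (1/29) · (58 / (2·ln(58))) = 1/ln(58) ≈ 0.2463

Interpretation: for a small percentage change in X, the percentage change in Y is approximately 0.25 times as large.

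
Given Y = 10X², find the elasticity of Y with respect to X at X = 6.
Elasticity = 2

Elasticity = (dY/dX) · (X/Y)

dY/dX = 20·X
At X = 6: dY/dX = 120, Y = 360

Elasticity = 120 · (6 / 360) = 2

Interpretation: for a small percentage change in X, the percentage change in Y is approximately 2.00 times as large.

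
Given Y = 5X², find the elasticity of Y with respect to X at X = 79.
Elasticity = 2

Elasticity = (dY/dX) · (X/Y)

dY/dX = 10·X
At X = 79: dY/dX = 790, Y = 31205

Elasticity = 790 · (79 / 31205) = 2

Interpretation: for a small percentage change in X, the percentage change in Y is approximately 2.00 times as large.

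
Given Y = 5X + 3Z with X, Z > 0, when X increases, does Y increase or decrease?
Y increases

Taking the partial derivative:
∂Y/∂X = 5

∂Y/∂X = 5 > 0 (assuming positive values)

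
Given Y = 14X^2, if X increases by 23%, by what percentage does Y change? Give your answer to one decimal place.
51.3%

For Y = 14X^2:
If X → X(1 + 0.23)
Then Y → Y · (1 + 0.23)^2
     = Y · 1.5129

Percentage change = ((1 + 0.23)^2 − 1) × 100% ≈ 51.3%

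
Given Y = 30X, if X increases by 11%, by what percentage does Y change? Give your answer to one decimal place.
11.0%

For Y = 30X:
If X → X(1 + 0.11)
Then Y → Y · (1 + 0.11)^1
     = Y · 1.1100

Percentage change = ((1 + 0.11)^1 − 1) × 100% = 11.0%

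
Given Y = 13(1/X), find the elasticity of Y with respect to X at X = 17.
Elasticity = -1

Elasticity = (dY/dX) · (X/Y)

dY/dX = -13/X²
At X = 17: dY/dX = -13/289, Y = 13/17

Elasticity = (-13/289) · (17 / (13/17)) = -1

Interpretation: for a small percentage change in X, the percentage change in Y is approximately -1.00 times as large.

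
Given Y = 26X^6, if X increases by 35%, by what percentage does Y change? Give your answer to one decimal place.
505.3%

For Y = 26X^6:
If X → X(1 + 0.35)
Then Y → Y · (1 + 0.35)^6
     ≈ Y · 6.0534

Percentage change = ((1 + 0.35)^6 − 1) × 100% ≈ 505.3%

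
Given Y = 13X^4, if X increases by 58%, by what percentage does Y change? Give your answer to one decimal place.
523.2%

For Y = 13X^4:
If X → X(1 + 0.58)
Then Y → Y · (1 + 0.58)^4
     ≈ Y · 6.2320

Percentage change = ((1 + 0.58)^4 − 1) × 100% ≈ 523.2%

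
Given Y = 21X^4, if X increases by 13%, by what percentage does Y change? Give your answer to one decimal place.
63.0%

For Y = 21X^4:
If X → X(1 + 0.13)
Then Y → Y · (1 + 0.13)^4
     ≈ Y · 1.6305

Percentage change = ((1 + 0.13)^4 − 1) × 100% ≈ 63.0%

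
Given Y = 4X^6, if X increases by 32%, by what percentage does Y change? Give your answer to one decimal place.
429.0%

For Y = 4X^6:
If X → X(1 + 0.32)
Then Y → Y · (1 + 0.32)^6
     ≈ Y · 5.2899

Percentage change = ((1 + 0.32)^6 − 1) × 100% ≈ 429.0%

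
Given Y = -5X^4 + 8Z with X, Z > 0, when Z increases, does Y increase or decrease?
Y increases

Taking the partial derivative:
∂Y/∂Z = 8

∂Y/∂Z = 8 > 0 (assuming positive values)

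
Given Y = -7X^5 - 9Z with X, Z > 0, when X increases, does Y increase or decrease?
Y decreases

Taking the partial derivative:
∂Y/∂X = -35X^4

∂Y/∂X = -35X^4 < 0 (assuming positive values)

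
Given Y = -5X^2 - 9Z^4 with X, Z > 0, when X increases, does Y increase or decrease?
Y decreases

Taking the partial derivative:
∂Y/∂X = -10X

∂Y/∂X = -10X < 0 (assuming positive values)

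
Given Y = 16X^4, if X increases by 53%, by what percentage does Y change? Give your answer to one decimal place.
448.0%

For Y = 16X^4:
If X → X(1 + 0.53)
Then Y → Y · (1 + 0.53)^4
     ≈ Y · 5.4798

Percentage change = ((1 + 0.53)^4 − 1) × 100% ≈ 448.0%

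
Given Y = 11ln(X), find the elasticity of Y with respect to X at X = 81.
Elasticity = 1/ln(81) ≈ 0.2276

Elasticity = (dY/dX) · (X/Y)

dY/dX = 11/X
At X = 81: dY/dX = 11/81, Y = 11·ln(81)

Elasticity = (11/81) · (81 / (11·ln(81))) = 1/ln(81) ≈ 0.2276

Interpretation: for a small percentage change in X, the percentage change in Y is approximately 0.23 times as large.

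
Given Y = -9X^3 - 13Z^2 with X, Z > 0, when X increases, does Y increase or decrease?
Y decreases

Taking the partial derivative:
∂Y/∂X = -27X^2

∂Y/∂X = -27X^2 < 0 (assuming positive values)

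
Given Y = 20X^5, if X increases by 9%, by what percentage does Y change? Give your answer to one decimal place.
53.9%

For Y = 20X^5:
If X → X(1 + 0.09)
Then Y → Y · (1 + 0.09)^5
     ≈ Y · 1.5386

Percentage change = ((1 + 0.09)^5 − 1) × 100% ≈ 53.9%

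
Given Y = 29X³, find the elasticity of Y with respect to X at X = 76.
Elasticity = 3

Elasticity = (dY/dX) · (X/Y)

dY/dX = 87·X²
At X = 76: dY/dX = 502512, Y = 12730304

Elasticity = 502512 · (76 / 12730304) = 3

Interpretation: for a small percentage change in X, the percentage change in Y is approximately 3.00 times as large.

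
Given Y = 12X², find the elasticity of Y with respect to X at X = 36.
Elasticity = 2

Elasticity = (dY/dX) · (X/Y)

dY/dX = 24·X
At X = 36: dY/dX = 864, Y = 15552

Elasticity = 864 · (36 / 15552) = 2

Interpretation: for a small percentage change in X, the percentage change in Y is approximately 2.00 times as large.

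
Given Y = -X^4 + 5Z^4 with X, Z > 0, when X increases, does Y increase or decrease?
Y decreases

Taking the partial derivative:
∂Y/∂X = -4X^3

∂Y/∂X = -4X^3 < 0 (assuming positive values)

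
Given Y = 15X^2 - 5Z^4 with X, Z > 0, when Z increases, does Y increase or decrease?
Y decreases

Taking the partial derivative:
∂Y/∂Z = -20Z^3

∂Y/∂Z = -20Z^3 < 0 (assuming positive values)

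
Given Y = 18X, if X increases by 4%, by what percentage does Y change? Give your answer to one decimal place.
4.0%

For Y = 18X:
If X → X(1 + 0.04)
Then Y → Y · (1 + 0.04)^1
     = Y · 1.0400

Percentage change = ((1 + 0.04)^1 − 1) × 100% = 4.0%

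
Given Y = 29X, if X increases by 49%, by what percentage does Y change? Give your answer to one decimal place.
49.0%

For Y = 29X:
If X → X(1 + 0.49)
Then Y → Y · (1 + 0.49)^1
     = Y · 1.4900

Percentage change = ((1 + 0.49)^1 − 1) × 100% = 49.0%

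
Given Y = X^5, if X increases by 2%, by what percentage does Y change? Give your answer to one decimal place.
10.4%

For Y = X^5:
If X → X(1 + 0.02)
Then Y → Y · (1 + 0.02)^5
     ≈ Y · 1.1041

Percentage change = ((1 + 0.02)^5 − 1) × 100% ≈ 10.4%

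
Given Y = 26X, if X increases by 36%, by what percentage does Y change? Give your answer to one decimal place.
36.0%

For Y = 26X:
If X → X(1 + 0.36)
Then Y → Y · (1 + 0.36)^1
     = Y · 1.3600

Percentage change = ((1 + 0.36)^1 − 1) × 100% = 36.0%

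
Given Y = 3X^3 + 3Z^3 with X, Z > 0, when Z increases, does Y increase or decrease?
Y increases

Taking the partial derivative:
∂Y/∂Z = 9Z^2

∂Y/∂Z = 9Z^2 > 0 (assuming positive values)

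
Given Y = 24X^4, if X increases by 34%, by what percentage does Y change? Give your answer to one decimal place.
222.4%

For Y = 24X^4:
If X → X(1 + 0.34)
Then Y → Y · (1 + 0.34)^4
     ≈ Y · 3.2242

Percentage change = ((1 + 0.34)^4 − 1) × 100% ≈ 222.4%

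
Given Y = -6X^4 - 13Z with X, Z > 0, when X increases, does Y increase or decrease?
Y decreases

Taking the partial derivative:
∂Y/∂X = -24X^3

∂Y/∂X = -24X^3 < 0 (assuming positive values)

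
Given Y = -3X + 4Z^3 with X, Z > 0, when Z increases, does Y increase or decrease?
Y increases

Taking the partial derivative:
∂Y/∂Z = 12Z^2

∂Y/∂Z = 12Z^2 > 0 (assuming positive values)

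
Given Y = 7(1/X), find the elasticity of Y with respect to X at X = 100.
Elasticity = -1

Elasticity = (dY/dX) · (X/Y)

dY/dX = -7/X²
At X = 100: dY/dX = -7/10000, Y = 7/100

Elasticity = (-7/10000) · (100 / (7/100)) = -1

Interpretation: for a small percentage change in X, the percentage change in Y is approximately -1.00 times as large.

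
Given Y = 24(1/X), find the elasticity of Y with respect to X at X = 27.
Elasticity = -1

Elasticity = (dY/dX) · (X/Y)

dY/dX = -24/X²
At X = 27: dY/dX = -8/243, Y = 8/9

Elasticity = (-8/243) · (27 / (8/9)) = -1

Interpretation: for a small percentage change in X, the percentage change in Y is approximately -1.00 times as large.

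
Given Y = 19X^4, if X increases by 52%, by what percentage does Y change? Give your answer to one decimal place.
433.8%

For Y = 19X^4:
If X → X(1 + 0.52)
Then Y → Y · (1 + 0.52)^4
     ≈ Y · 5.3379

Percentage change = ((1 + 0.52)^4 − 1) × 100% ≈ 433.8%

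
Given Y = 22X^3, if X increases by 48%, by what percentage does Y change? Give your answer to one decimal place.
224.2%

For Y = 22X^3:
If X → X(1 + 0.48)
Then Y → Y · (1 + 0.48)^3
     ≈ Y · 3.2418

Percentage change = ((1 + 0.48)^3 − 1) × 100% ≈ 224.2%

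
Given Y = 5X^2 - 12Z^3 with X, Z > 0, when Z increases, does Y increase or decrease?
Y decreases

Taking the partial derivative:
∂Y/∂Z = -36Z^2

∂Y/∂Z = -36Z^2 < 0 (assuming positive values)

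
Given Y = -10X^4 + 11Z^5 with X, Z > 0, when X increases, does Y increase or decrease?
Y decreases

Taking the partial derivative:
∂Y/∂X = -40X^3

∂Y/∂X = -40X^3 < 0 (assuming positive values)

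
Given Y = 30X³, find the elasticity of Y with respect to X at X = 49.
Elasticity = 3

Elasticity = (dY/dX) · (X/Y)

dY/dX = 90·X²
At X = 49: dY/dX = 216090, Y = 3529470

Elasticity = 216090 · (49 / 3529470) = 3

Interpretation: for a small percentage change in X, the percentage change in Y is approximately 3.00 times as large.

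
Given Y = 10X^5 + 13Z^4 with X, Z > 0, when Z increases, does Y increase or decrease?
Y increases

Taking the partial derivative:
∂Y/∂Z = 52Z^3

∂Y/∂Z = 52Z^3 > 0 (assuming positive values)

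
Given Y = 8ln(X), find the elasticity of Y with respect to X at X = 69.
Elasticity = 1/ln(69) ≈ 0.2362

Elasticity = (dY/dX) · (X/Y)

dY/dX = 8/X
At X = 69: dY/dX = 8/69, Y = 8·ln(69)

Elasticity = (8/69) · (69 / (8·ln(69))) = 1/ln(69) ≈ 0.2362

Interpretation: for a small percentage change in X, the percentage change in Y is approximately 0.24 times as large.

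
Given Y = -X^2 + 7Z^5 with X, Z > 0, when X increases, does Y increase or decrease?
Y decreases

Taking the partial derivative:
∂Y/∂X = -2X

∂Y/∂X = -2X < 0 (assuming positive values)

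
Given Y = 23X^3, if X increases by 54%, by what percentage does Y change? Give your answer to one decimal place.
265.2%

For Y = 23X^3:
If X → X(1 + 0.54)
Then Y → Y · (1 + 0.54)^3
     ≈ Y · 3.6523

Percentage change = ((1 + 0.54)^3 − 1) × 100% ≈ 265.2%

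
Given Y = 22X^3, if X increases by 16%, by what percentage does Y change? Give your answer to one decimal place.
56.1%

For Y = 22X^3:
If X → X(1 + 0.16)
Then Y → Y · (1 + 0.16)^3
     ≈ Y · 1.5609

Percentage change = ((1 + 0.16)^3 − 1) × 100% ≈ 56.1%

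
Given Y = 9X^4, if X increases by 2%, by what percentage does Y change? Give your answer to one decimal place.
8.2%

For Y = 9X^4:
If X → X(1 + 0.02)
Then Y → Y · (1 + 0.02)^4
     ≈ Y · 1.0824

Percentage change = ((1 + 0.02)^4 − 1) × 100% ≈ 8.2%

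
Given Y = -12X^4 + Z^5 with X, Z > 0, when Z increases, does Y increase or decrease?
Y increases

Taking the partial derivative:
∂Y/∂Z = 5Z^4

∂Y/∂Z = 5Z^4 > 0 (assuming positive values)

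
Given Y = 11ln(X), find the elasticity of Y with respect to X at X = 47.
Elasticity = 1/ln(47) ≈ 0.2597

Elasticity = (dY/dX) · (X/Y)

dY/dX = 11/X
At X = 47: dY/dX = 11/47, Y = 11·ln(47)

Elasticity = (11/47) · (47 / (11·ln(47))) = 1/ln(47) ≈ 0.2597

Interpretation: for a small percentage change in X, the percentage change in Y is approximately 0.26 times as large.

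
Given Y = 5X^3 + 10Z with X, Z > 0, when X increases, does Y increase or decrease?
Y increases

Taking the partial derivative:
∂Y/∂X = 15X^2

∂Y/∂X = 15X^2 > 0 (assuming positive values)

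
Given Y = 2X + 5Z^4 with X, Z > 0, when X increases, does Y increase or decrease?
Y increases

Taking the partial derivative:
∂Y/∂X = 2

∂Y/∂X = 2 > 0 (assuming positive values)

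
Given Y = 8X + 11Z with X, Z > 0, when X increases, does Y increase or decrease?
Y increases

Taking the partial derivative:
∂Y/∂X = 8

∂Y/∂X = 8 > 0 (assuming positive values)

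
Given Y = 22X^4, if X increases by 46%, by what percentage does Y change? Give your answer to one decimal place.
354.4%

For Y = 22X^4:
If X → X(1 + 0.46)
Then Y → Y · (1 + 0.46)^4
     ≈ Y · 4.5437

Percentage change = ((1 + 0.46)^4 − 1) × 100% ≈ 354.4%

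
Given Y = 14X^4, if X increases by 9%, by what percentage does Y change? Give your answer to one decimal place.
41.2%

For Y = 14X^4:
If X → X(1 + 0.09)
Then Y → Y · (1 + 0.09)^4
     ≈ Y · 1.4116

Percentage change = ((1 + 0.09)^4 − 1) × 100% ≈ 41.2%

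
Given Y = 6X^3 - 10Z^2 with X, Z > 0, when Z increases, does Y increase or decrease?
Y decreases

Taking the partial derivative:
∂Y/∂Z = -20Z

∂Y/∂Z = -20Z < 0 (assuming positive values)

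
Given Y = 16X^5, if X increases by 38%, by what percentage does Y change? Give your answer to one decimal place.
400.5%

For Y = 16X^5:
If X → X(1 + 0.38)
Then Y → Y · (1 + 0.38)^5
     ≈ Y · 5.0049

Percentage change = ((1 + 0.38)^5 − 1) × 100% ≈ 400.5%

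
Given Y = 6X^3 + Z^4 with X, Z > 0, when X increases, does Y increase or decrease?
Y increases

Taking the partial derivative:
∂Y/∂X = 18X^2

∂Y/∂X = 18X^2 > 0 (assuming positive values)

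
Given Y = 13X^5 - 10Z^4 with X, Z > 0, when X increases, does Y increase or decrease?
Y increases

Taking the partial derivative:
∂Y/∂X = 65X^4

∂Y/∂X = 65X^4 > 0 (assuming positive values)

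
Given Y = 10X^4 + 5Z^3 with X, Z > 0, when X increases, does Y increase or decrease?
Y increases

Taking the partial derivative:
∂Y/∂X = 40X^3

∂Y/∂X = 40X^3 > 0 (assuming positive values)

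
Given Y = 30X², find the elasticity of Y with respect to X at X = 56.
Elasticity = 2

Elasticity = (dY/dX) · (X/Y)

dY/dX = 60·X
At X = 56: dY/dX = 3360, Y = 94080

Elasticity = 3360 · (56 / 94080) = 2

Interpretation: for a small percentage change in X, the percentage change in Y is approximately 2.00 times as large.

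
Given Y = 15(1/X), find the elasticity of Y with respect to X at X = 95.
Elasticity = -1

Elasticity = (dY/dX) · (X/Y)

dY/dX = -15/X²
At X = 95: dY/dX = -3/1805, Y = 3/19

Elasticity = (-3/1805) · (95 / (3/19)) = -1

Interpretation: for a small percentage change in X, the percentage change in Y is approximately -1.00 times as large.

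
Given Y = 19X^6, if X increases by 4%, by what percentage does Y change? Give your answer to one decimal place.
26.5%

For Y = 19X^6:
If X → X(1 + 0.04)
Then Y → Y · (1 + 0.04)^6
     ≈ Y · 1.2653

Percentage change = ((1 + 0.04)^6 − 1) × 100% ≈ 26.5%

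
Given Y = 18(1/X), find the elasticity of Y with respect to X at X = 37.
Elasticity = -1

Elasticity = (dY/dX) · (X/Y)

dY/dX = -18/X²
At X = 37: dY/dX = -18/1369, Y = 18/37

Elasticity = (-18/1369) · (37 / (18/37)) = -1

Interpretation: for a small percentage change in X, the percentage change in Y is approximately -1.00 times as large.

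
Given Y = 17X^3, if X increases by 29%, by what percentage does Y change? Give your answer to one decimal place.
114.7%

For Y = 17X^3:
If X → X(1 + 0.29)
Then Y → Y · (1 + 0.29)^3
     ≈ Y · 2.1467

Percentage change = ((1 + 0.29)^3 − 1) × 100% ≈ 114.7%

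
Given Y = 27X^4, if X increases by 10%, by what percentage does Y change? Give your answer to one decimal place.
46.4%

For Y = 27X^4:
If X → X(1 + 0.1)
Then Y → Y · (1 + 0.1)^4
     = Y · 1.4641

Percentage change = ((1 + 0.1)^4 − 1) × 100% ≈ 46.4%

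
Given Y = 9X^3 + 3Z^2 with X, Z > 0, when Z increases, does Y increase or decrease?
Y increases

Taking the partial derivative:
∂Y/∂Z = 6Z

∂Y/∂Z = 6Z > 0 (assuming positive values)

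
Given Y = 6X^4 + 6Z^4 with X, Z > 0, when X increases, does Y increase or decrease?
Y increases

Taking the partial derivative:
∂Y/∂X = 24X^3

∂Y/∂X = 24X^3 > 0 (assuming positive values)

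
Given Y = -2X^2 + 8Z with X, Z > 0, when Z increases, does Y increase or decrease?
Y increases

Taking the partial derivative:
∂Y/∂Z = 8

∂Y/∂Z = 8 > 0 (assuming positive values)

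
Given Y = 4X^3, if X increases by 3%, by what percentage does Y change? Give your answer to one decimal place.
9.3%

For Y = 4X^3:
If X → X(1 + 0.03)
Then Y → Y · (1 + 0.03)^3
     ≈ Y · 1.0927

Percentage change = ((1 + 0.03)^3 − 1) × 100% ≈ 9.3%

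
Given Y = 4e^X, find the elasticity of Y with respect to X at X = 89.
Elasticity = 89

Elasticity = (dY/dX) · (X/Y)

dY/dX = 4·e^X
At X = 89: dY/dX = 4·e^89, Y = 4·e^89

Elasticity = (4·e^89) · (89 / (4·e^89)) = 89

Interpretation: for a small percentage change in X, the percentage change in Y is approximately 89.00 times as large.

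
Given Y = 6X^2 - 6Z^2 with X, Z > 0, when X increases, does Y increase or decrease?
Y increases

Taking the partial derivative:
∂Y/∂X = 12X

∂Y/∂X = 12X > 0 (assuming positive values)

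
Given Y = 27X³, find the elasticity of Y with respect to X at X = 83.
Elasticity = 3

Elasticity = (dY/dX) · (X/Y)

dY/dX = 81·X²
At X = 83: dY/dX = 558009, Y = 15438249

Elasticity = 558009 · (83 / 15438249) = 3

Interpretation: for a small percentage change in X, the percentage change in Y is approximately 3.00 times as large.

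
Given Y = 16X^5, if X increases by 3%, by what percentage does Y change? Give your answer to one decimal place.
15.9%

For Y = 16X^5:
If X → X(1 + 0.03)
Then Y → Y · (1 + 0.03)^5
     ≈ Y · 1.1593

Percentage change = ((1 + 0.03)^5 − 1) × 100% ≈ 15.9%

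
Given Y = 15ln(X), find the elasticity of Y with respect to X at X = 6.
Elasticity = 1/ln(6) ≈ 0.5581

Elasticity = (dY/dX) · (X/Y)

dY/dX = 15/X
At X = 6: dY/dX = 5/2, Y = 15·ln(6)

Elasticity = (5/2) · (6 / (15·ln(6))) = 1/ln(6) ≈ 0.5581

Interpretation: for a small percentage change in X, the percentage change in Y is approximately 0.56 times as large.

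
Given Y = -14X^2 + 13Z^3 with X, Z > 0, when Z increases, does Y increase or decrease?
Y increases

Taking the partial derivative:
∂Y/∂Z = 39Z^2

∂Y/∂Z = 39Z^2 > 0 (assuming positive values)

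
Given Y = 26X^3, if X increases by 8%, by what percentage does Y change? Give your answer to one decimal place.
26.0%

For Y = 26X^3:
If X → X(1 + 0.08)
Then Y → Y · (1 + 0.08)^3
     ≈ Y · 1.2597

Percentage change = ((1 + 0.08)^3 − 1) × 100% ≈ 26.0%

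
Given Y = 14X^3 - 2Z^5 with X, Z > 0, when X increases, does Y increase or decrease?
Y increases

Taking the partial derivative:
∂Y/∂X = 42X^2

∂Y/∂X = 42X^2 > 0 (assuming positive values)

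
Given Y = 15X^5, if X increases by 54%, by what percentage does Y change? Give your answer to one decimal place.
766.2%

For Y = 15X^5:
If X → X(1 + 0.54)
Then Y → Y · (1 + 0.54)^5
     ≈ Y · 8.6617

Percentage change = ((1 + 0.54)^5 − 1) × 100% ≈ 766.2%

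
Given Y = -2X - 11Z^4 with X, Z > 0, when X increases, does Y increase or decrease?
Y decreases

Taking the partial derivative:
∂Y/∂X = -2

∂Y/∂X = -2 < 0 (assuming positive values)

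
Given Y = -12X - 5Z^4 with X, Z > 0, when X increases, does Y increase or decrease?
Y decreases

Taking the partial derivative:
∂Y/∂X = -12

∂Y/∂X = -12 < 0 (assuming positive values)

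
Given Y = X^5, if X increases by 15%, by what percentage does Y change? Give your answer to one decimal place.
101.1%

For Y = X^5:
If X → X(1 + 0.15)
Then Y → Y · (1 + 0.15)^5
     ≈ Y · 2.0114

Percentage change = ((1 + 0.15)^5 − 1) × 100% ≈ 101.1%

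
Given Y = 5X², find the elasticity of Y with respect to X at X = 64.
Elasticity = 2

Elasticity = (dY/dX) · (X/Y)

dY/dX = 10·X
At X = 64: dY/dX = 640, Y = 20480

Elasticity = 640 · (64 / 20480) = 2

Interpretation: for a small percentage change in X, the percentage change in Y is approximately 2.00 times as large.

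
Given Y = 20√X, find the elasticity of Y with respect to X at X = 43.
Elasticity = 1/2

Elasticity = (dY/dX) · (X/Y)

dY/dX = 10/√X
At X = 43: dY/dX = 10·√43/43, Y = 20·√43

Elasticity = (10·√43/43) · (43 / (20·√43)) = 1/2

Interpretation: for a small percentage change in X, the percentage change in Y is approximately 0.50 times as large.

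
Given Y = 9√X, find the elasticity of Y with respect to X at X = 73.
Elasticity = 1/2

Elasticity = (dY/dX) · (X/Y)

dY/dX = 9/(2·√X)
At X = 73: dY/dX = 9·√73/146, Y = 9·√73

Elasticity = (9·√73/146) · (73 / (9·√73)) = 1/2

Interpretation: for a small percentage change in X, the percentage change in Y is approximately 0.50 times as large.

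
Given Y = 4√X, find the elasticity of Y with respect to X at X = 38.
Elasticity = 1/2

Elasticity = (dY/dX) · (X/Y)

dY/dX = 2/√X
At X = 38: dY/dX = √38/19, Y = 4·√38

Elasticity = (√38/19) · (38 / (4·√38)) = 1/2

Interpretation: for a small percentage change in X, the percentage change in Y is approximately 0.50 times as large.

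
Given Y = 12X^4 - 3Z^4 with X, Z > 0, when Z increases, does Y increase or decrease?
Y decreases

Taking the partial derivative:
∂Y/∂Z = -12Z^3

∂Y/∂Z = -12Z^3 < 0 (assuming positive values)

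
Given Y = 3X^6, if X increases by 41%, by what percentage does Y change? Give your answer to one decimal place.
685.8%

For Y = 3X^6:
If X → X(1 + 0.41)
Then Y → Y · (1 + 0.41)^6
     ≈ Y · 7.8580

Percentage change = ((1 + 0.41)^6 − 1) × 100% ≈ 685.8%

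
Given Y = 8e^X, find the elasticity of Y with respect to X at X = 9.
Elasticity = 9

Elasticity = (dY/dX) · (X/Y)

dY/dX = 8·e^X
At X = 9: dY/dX = 8·e^9, Y = 8·e^9

Elasticity = (8·e^9) · (9 / (8·e^9)) = 9

Interpretation: for a small percentage change in X, the percentage change in Y is approximately 9.00 times as large.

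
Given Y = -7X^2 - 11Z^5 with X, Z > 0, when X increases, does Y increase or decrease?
Y decreases

Taking the partial derivative:
∂Y/∂X = -14X

∂Y/∂X = -14X < 0 (assuming positive values)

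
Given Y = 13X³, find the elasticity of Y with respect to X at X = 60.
Elasticity = 3

Elasticity = (dY/dX) · (X/Y)

dY/dX = 39·X²
At X = 60: dY/dX = 140400, Y = 2808000

Elasticity = 140400 · (60 / 2808000) = 3

Interpretation: for a small percentage change in X, the percentage change in Y is approximately 3.00 times as large.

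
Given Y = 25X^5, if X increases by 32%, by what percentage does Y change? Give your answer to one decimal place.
300.7%

For Y = 25X^5:
If X → X(1 + 0.32)
Then Y → Y · (1 + 0.32)^5
     ≈ Y · 4.0075

Percentage change = ((1 + 0.32)^5 − 1) × 100% ≈ 300.7%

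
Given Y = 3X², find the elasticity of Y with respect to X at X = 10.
Elasticity = 2

Elasticity = (dY/dX) · (X/Y)

dY/dX = 6·X
At X = 10: dY/dX = 60, Y = 300

Elasticity = 60 · (10 / 300) = 2

Interpretation: for a small percentage change in X, the percentage change in Y is approximately 2.00 times as large.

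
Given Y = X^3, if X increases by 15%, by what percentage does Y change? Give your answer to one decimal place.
52.1%

For Y = X^3:
If X → X(1 + 0.15)
Then Y → Y · (1 + 0.15)^3
     ≈ Y · 1.5209

Percentage change = ((1 + 0.15)^3 − 1) × 100% ≈ 52.1%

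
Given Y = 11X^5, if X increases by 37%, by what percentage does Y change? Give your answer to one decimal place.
382.6%

For Y = 11X^5:
If X → X(1 + 0.37)
Then Y → Y · (1 + 0.37)^5
     ≈ Y · 4.8262

Percentage change = ((1 + 0.37)^5 − 1) × 100% ≈ 382.6%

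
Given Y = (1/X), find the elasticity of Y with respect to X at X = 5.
Elasticity = -1

Elasticity = (dY/dX) · (X/Y)

dY/dX = -1/X²
At X = 5: dY/dX = -1/25, Y = 1/5

Elasticity = (-1/25) · (5 / (1/5)) = -1

Interpretation: for a small percentage change in X, the percentage change in Y is approximately -1.00 times as large.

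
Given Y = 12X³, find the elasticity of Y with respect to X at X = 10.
Elasticity = 3

Elasticity = (dY/dX) · (X/Y)

dY/dX = 36·X²
At X = 10: dY/dX = 3600, Y = 12000

Elasticity = 3600 · (10 / 12000) = 3

Interpretation: for a small percentage change in X, the percentage change in Y is approximately 3.00 times as large.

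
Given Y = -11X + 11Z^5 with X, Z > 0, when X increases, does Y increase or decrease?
Y decreases

Taking the partial derivative:
∂Y/∂X = -11

∂Y/∂X = -11 < 0 (assuming positive values)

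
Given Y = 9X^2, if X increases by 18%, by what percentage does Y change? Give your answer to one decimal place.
39.2%

For Y = 9X^2:
If X → X(1 + 0.18)
Then Y → Y · (1 + 0.18)^2
     = Y · 1.3924

Percentage change = ((1 + 0.18)^2 − 1) × 100% ≈ 39.2%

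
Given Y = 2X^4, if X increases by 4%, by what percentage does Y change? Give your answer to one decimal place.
17.0%

For Y = 2X^4:
If X → X(1 + 0.04)
Then Y → Y · (1 + 0.04)^4
     ≈ Y · 1.1699

Percentage change = ((1 + 0.04)^4 − 1) × 100% ≈ 17.0%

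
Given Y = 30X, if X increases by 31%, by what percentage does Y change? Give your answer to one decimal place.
31.0%

For Y = 30X:
If X → X(1 + 0.31)
Then Y → Y · (1 + 0.31)^1
     = Y · 1.3100

Percentage change = ((1 + 0.31)^1 − 1) × 100% = 31.0%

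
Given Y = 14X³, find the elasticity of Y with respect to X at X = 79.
Elasticity = 3

Elasticity = (dY/dX) · (X/Y)

dY/dX = 42·X²
At X = 79: dY/dX = 262122, Y = 6902546

Elasticity = 262122 · (79 / 6902546) = 3

Interpretation: for a small percentage change in X, the percentage change in Y is approximately 3.00 times as large.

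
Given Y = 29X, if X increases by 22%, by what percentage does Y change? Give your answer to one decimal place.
22.0%

For Y = 29X:
If X → X(1 + 0.22)
Then Y → Y · (1 + 0.22)^1
     = Y · 1.2200

Percentage change = ((1 + 0.22)^1 − 1) × 100% = 22.0%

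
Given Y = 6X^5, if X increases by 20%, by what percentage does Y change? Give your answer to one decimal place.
148.8%

For Y = 6X^5:
If X → X(1 + 0.2)
Then Y → Y · (1 + 0.2)^5
     ≈ Y · 2.4883

Percentage change = ((1 + 0.2)^5 − 1) × 100% ≈ 148.8%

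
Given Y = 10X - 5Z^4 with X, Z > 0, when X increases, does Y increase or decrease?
Y increases

Taking the partial derivative:
∂Y/∂X = 10

∂Y/∂X = 10 > 0 (assuming positive values)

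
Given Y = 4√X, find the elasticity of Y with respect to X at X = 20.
Elasticity = 1/2

Elasticity = (dY/dX) · (X/Y)

dY/dX = 2/√X
At X = 20: dY/dX = √5/5, Y = 8·√5

Elasticity = (√5/5) · (20 / (8·√5)) = 1/2

Interpretation: for a small percentage change in X, the percentage change in Y is approximately 0.50 times as large.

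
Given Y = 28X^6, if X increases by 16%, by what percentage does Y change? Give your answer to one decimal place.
143.6%

For Y = 28X^6:
If X → X(1 + 0.16)
Then Y → Y · (1 + 0.16)^6
     ≈ Y · 2.4364

Percentage change = ((1 + 0.16)^6 − 1) × 100% ≈ 143.6%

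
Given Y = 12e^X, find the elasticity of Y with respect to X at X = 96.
Elasticity = 96

Elasticity = (dY/dX) · (X/Y)

dY/dX = 12·e^X
At X = 96: dY/dX = 12·e^96, Y = 12·e^96

Elasticity = (12·e^96) · (96 / (12·e^96)) = 96

Interpretation: for a small percentage change in X, the percentage change in Y is approximately 96.00 times as large.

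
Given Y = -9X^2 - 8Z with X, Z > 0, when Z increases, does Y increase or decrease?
Y decreases

Taking the partial derivative:
∂Y/∂Z = -8

∂Y/∂Z = -8 < 0 (assuming positive values)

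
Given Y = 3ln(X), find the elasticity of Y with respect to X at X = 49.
Elasticity = 1/ln(49) ≈ 0.2569

Elasticity = (dY/dX) · (X/Y)

dY/dX = 3/X
At X = 49: dY/dX = 3/49, Y = 3·ln(49)

Elasticity = (3/49) · (49 / (3·ln(49))) = 1/ln(49) ≈ 0.2569

Interpretation: for a small percentage change in X, the percentage change in Y is approximately 0.26 times as large.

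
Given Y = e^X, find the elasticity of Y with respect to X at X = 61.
Elasticity = 61

Elasticity = (dY/dX) · (X/Y)

dY/dX = e^X
At X = 61: dY/dX = e^61, Y = e^61

Elasticity = (e^61) · (61 / (e^61)) = 61

Interpretation: for a small percentage change in X, the percentage change in Y is approximately 61.00 times as large.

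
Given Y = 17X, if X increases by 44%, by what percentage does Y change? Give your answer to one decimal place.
44.0%

For Y = 17X:
If X → X(1 + 0.44)
Then Y → Y · (1 + 0.44)^1
     = Y · 1.4400

Percentage change = ((1 + 0.44)^1 − 1) × 100% = 44.0%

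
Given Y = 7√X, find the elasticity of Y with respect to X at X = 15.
Elasticity = 1/2

Elasticity = (dY/dX) · (X/Y)

dY/dX = 7/(2·√X)
At X = 15: dY/dX = 7·√15/30, Y = 7·√15

Elasticity = (7·√15/30) · (15 / (7·√15)) = 1/2

Interpretation: for a small percentage change in X, the percentage change in Y is approximately 0.50 times as large.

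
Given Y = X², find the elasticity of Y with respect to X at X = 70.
Elasticity = 2

Elasticity = (dY/dX) · (X/Y)

dY/dX = 2·X
At X = 70: dY/dX = 140, Y = 4900

Elasticity = 140 · (70 / 4900) = 2

Interpretation: for a small percentage change in X, the percentage change in Y is approximately 2.00 times as large.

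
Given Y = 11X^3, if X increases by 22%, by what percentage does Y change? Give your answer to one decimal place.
81.6%

For Y = 11X^3:
If X → X(1 + 0.22)
Then Y → Y · (1 + 0.22)^3
     ≈ Y · 1.8158

Percentage change = ((1 + 0.22)^3 − 1) × 100% ≈ 81.6%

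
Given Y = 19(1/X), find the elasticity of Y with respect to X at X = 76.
Elasticity = -1

Elasticity = (dY/dX) · (X/Y)

dY/dX = -19/X²
At X = 76: dY/dX = -1/304, Y = 1/4

Elasticity = (-1/304) · (76 / (1/4)) = -1

Interpretation: for a small percentage change in X, the percentage change in Y is approximately -1.00 times as large.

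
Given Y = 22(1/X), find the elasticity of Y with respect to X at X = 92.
Elasticity = -1

Elasticity = (dY/dX) · (X/Y)

dY/dX = -22/X²
At X = 92: dY/dX = -11/4232, Y = 11/46

Elasticity = (-11/4232) · (92 / (11/46)) = -1

Interpretation: for a small percentage change in X, the percentage change in Y is approximately -1.00 times as large.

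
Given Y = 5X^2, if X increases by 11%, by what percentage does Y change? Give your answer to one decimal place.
23.2%

For Y = 5X^2:
If X → X(1 + 0.11)
Then Y → Y · (1 + 0.11)^2
     = Y · 1.2321

Percentage change = ((1 + 0.11)^2 − 1) × 100% ≈ 23.2%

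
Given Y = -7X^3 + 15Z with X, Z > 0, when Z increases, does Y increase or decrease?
Y increases

Taking the partial derivative:
∂Y/∂Z = 15

∂Y/∂Z = 15 > 0 (assuming positive values)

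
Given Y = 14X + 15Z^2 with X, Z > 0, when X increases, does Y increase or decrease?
Y increases

Taking the partial derivative:
∂Y/∂X = 14

∂Y/∂X = 14 > 0 (assuming positive values)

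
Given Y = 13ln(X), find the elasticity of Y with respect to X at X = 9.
Elasticity = 1/ln(9) ≈ 0.4551

Elasticity = (dY/dX) · (X/Y)

dY/dX = 13/X
At X = 9: dY/dX = 13/9, Y = 13·ln(9)

Elasticity = (13/9) · (9 / (13·ln(9))) = 1/ln(9) ≈ 0.4551

Interpretation: for a small percentage change in X, the percentage change in Y is approximately 0.46 times as large.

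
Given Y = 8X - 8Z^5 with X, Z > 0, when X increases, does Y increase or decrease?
Y increases

Taking the partial derivative:
∂Y/∂X = 8

∂Y/∂X = 8 > 0 (assuming positive values)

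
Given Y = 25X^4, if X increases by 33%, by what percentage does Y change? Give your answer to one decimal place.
212.9%

For Y = 25X^4:
If X → X(1 + 0.33)
Then Y → Y · (1 + 0.33)^4
     ≈ Y · 3.1290

Percentage change = ((1 + 0.33)^4 − 1) × 100% ≈ 212.9%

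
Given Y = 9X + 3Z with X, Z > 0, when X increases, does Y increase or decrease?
Y increases

Taking the partial derivative:
∂Y/∂X = 9

∂Y/∂X = 9 > 0 (assuming positive values)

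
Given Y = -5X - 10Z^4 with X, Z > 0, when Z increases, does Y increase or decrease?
Y decreases

Taking the partial derivative:
∂Y/∂Z = -40Z^3

∂Y/∂Z = -40Z^3 < 0 (assuming positive values)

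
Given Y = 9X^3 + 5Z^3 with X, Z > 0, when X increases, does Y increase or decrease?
Y increases

Taking the partial derivative:
∂Y/∂X = 27X^2

∂Y/∂X = 27X^2 > 0 (assuming positive values)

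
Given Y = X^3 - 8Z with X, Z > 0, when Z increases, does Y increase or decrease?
Y decreases

Taking the partial derivative:
∂Y/∂Z = -8

∂Y/∂Z = -8 < 0 (assuming positive values)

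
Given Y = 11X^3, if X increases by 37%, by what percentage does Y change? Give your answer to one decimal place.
157.1%

For Y = 11X^3:
If X → X(1 + 0.37)
Then Y → Y · (1 + 0.37)^3
     ≈ Y · 2.5714

Percentage change = ((1 + 0.37)^3 − 1) × 100% ≈ 157.1%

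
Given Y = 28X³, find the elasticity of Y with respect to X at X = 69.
Elasticity = 3

Elasticity = (dY/dX) · (X/Y)

dY/dX = 84·X²
At X = 69: dY/dX = 399924, Y = 9198252

Elasticity = 399924 · (69 / 9198252) = 3

Interpretation: for a small percentage change in X, the percentage change in Y is approximately 3.00 times as large.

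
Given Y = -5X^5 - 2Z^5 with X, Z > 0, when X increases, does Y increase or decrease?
Y decreases

Taking the partial derivative:
∂Y/∂X = -25X^4

∂Y/∂X = -25X^4 < 0 (assuming positive values)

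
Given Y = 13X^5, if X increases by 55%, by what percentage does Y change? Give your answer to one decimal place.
794.7%

For Y = 13X^5:
If X → X(1 + 0.55)
Then Y → Y · (1 + 0.55)^5
     ≈ Y · 8.9466

Percentage change = ((1 + 0.55)^5 − 1) × 100% ≈ 794.7%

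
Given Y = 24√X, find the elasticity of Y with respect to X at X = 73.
Elasticity = 1/2

Elasticity = (dY/dX) · (X/Y)

dY/dX = 12/√X
At X = 73: dY/dX = 12·√73/73, Y = 24·√73

Elasticity = (12·√73/73) · (73 / (24·√73)) = 1/2

Interpretation: for a small percentage change in X, the percentage change in Y is approximately 0.50 times as large.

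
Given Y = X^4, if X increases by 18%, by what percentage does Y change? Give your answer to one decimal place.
93.9%

For Y = X^4:
If X → X(1 + 0.18)
Then Y → Y · (1 + 0.18)^4
     ≈ Y · 1.9388

Percentage change = ((1 + 0.18)^4 − 1) × 100% ≈ 93.9%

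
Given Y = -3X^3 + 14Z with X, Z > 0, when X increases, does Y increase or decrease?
Y decreases

Taking the partial derivative:
∂Y/∂X = -9X^2

∂Y/∂X = -9X^2 < 0 (assuming positive values)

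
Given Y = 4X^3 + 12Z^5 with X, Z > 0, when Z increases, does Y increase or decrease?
Y increases

Taking the partial derivative:
∂Y/∂Z = 60Z^4

∂Y/∂Z = 60Z^4 > 0 (assuming positive values)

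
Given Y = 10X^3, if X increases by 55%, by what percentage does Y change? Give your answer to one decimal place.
272.4%

For Y = 10X^3:
If X → X(1 + 0.55)
Then Y → Y · (1 + 0.55)^3
     ≈ Y · 3.7239

Percentage change = ((1 + 0.55)^3 − 1) × 100% ≈ 272.4%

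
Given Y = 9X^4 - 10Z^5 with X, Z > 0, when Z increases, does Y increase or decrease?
Y decreases

Taking the partial derivative:
∂Y/∂Z = -50Z^4

∂Y/∂Z = -50Z^4 < 0 (assuming positive values)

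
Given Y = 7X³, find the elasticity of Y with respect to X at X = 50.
Elasticity = 3

Elasticity = (dY/dX) · (X/Y)

dY/dX = 21·X²
At X = 50: dY/dX = 52500, Y = 875000

Elasticity = 52500 · (50 / 875000) = 3

Interpretation: for a small percentage change in X, the percentage change in Y is approximately 3.00 times as large.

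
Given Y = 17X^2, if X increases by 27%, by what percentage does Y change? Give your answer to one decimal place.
61.3%

For Y = 17X^2:
If X → X(1 + 0.27)
Then Y → Y · (1 + 0.27)^2
     = Y · 1.6129

Percentage change = ((1 + 0.27)^2 − 1) × 100% ≈ 61.3%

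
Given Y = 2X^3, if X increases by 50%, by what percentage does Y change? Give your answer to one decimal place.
237.5%

For Y = 2X^3:
If X → X(1 + 0.5)
Then Y → Y · (1 + 0.5)^3
     = Y · 3.3750

Percentage change = ((1 + 0.5)^3 − 1) × 100% = 237.5%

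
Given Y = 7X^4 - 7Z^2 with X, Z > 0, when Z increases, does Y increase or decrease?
Y decreases

Taking the partial derivative:
∂Y/∂Z = -14Z

∂Y/∂Z = -14Z < 0 (assuming positive values)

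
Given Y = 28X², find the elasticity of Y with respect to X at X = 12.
Elasticity = 2

Elasticity = (dY/dX) · (X/Y)

dY/dX = 56·X
At X = 12: dY/dX = 672, Y = 4032

Elasticity = 672 · (12 / 4032) = 2

Interpretation: for a small percentage change in X, the percentage change in Y is approximately 2.00 times as large.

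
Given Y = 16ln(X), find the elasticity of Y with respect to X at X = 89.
Elasticity = 1/ln(89) ≈ 0.2228

Elasticity = (dY/dX) · (X/Y)

dY/dX = 16/X
At X = 89: dY/dX = 16/89, Y = 16·ln(89)

Elasticity = (16/89) · (89 / (16·ln(89))) = 1/ln(89) ≈ 0.2228

Interpretation: for a small percentage change in X, the percentage change in Y is approximately 0.22 times as large.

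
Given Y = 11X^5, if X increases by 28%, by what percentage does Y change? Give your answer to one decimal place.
243.6%

For Y = 11X^5:
If X → X(1 + 0.28)
Then Y → Y · (1 + 0.28)^5
     ≈ Y · 3.4360

Percentage change = ((1 + 0.28)^5 − 1) × 100% ≈ 243.6%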